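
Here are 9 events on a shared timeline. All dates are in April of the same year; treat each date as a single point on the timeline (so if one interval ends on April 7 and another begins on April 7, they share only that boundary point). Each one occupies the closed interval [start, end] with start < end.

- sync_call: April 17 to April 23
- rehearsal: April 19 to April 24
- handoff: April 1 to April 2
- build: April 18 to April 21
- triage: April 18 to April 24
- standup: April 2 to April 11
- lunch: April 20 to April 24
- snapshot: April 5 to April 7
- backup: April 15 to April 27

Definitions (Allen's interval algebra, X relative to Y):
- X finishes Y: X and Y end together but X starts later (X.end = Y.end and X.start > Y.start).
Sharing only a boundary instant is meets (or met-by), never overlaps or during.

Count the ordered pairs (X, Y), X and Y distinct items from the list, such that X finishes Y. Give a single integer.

Checking all 72 ordered pairs for relation 'finishes'; matching pairs in alphabetical order:
(lunch, rehearsal): lunch finishes rehearsal ✓
(lunch, triage): lunch finishes triage ✓
(rehearsal, triage): rehearsal finishes triage ✓
Count: 3.

3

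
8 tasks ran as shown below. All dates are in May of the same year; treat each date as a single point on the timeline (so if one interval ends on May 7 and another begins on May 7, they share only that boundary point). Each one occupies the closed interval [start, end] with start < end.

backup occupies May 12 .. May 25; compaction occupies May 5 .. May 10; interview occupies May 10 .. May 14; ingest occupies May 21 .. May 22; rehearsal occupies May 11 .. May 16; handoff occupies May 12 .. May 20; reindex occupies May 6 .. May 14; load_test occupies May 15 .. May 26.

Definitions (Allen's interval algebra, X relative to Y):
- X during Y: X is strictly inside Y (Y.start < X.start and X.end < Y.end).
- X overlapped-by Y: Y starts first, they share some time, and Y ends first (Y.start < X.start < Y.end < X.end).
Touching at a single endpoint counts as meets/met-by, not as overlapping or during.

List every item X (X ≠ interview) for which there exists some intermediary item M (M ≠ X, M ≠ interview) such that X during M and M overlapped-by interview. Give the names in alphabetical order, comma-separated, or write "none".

ingest

Target interview = [May 10, May 14].
Intermediaries M with M overlapped-by interview: backup, handoff, rehearsal.
Via backup — items with X during backup: ingest.
Via handoff — items with X during handoff: none.
Via rehearsal — items with X during rehearsal: none.
Union: ingest.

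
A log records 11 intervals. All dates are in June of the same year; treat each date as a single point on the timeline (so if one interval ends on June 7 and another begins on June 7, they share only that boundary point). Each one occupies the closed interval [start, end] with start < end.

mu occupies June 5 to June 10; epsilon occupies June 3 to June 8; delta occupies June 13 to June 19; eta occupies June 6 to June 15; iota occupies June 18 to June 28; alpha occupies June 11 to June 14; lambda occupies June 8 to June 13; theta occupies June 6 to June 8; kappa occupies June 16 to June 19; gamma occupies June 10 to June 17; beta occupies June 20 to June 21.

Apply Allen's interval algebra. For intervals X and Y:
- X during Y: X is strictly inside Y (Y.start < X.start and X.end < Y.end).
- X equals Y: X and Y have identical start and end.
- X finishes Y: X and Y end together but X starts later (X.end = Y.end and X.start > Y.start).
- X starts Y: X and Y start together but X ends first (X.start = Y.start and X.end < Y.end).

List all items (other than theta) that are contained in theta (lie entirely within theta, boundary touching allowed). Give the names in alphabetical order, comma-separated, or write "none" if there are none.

Target theta = [June 6, June 8].
alpha [June 11, June 14] → after → no.
beta [June 20, June 21] → after → no.
delta [June 13, June 19] → after → no.
epsilon [June 3, June 8] → finished-by → no.
eta [June 6, June 15] → started-by → no.
gamma [June 10, June 17] → after → no.
iota [June 18, June 28] → after → no.
kappa [June 16, June 19] → after → no.
lambda [June 8, June 13] → met-by → no.
mu [June 5, June 10] → contains → no.
Result: none.

none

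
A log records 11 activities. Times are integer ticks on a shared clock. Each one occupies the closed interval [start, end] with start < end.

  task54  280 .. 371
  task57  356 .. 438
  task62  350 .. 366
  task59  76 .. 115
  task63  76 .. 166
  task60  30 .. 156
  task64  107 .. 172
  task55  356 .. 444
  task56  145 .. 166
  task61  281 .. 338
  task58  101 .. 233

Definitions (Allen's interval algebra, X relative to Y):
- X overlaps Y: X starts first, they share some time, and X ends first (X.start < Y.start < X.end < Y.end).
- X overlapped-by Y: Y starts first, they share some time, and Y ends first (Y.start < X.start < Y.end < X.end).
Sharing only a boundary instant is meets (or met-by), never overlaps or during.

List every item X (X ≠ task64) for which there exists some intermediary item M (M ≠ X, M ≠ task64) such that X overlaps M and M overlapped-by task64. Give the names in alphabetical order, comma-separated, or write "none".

none

Target task64 = [107, 172].
Intermediaries M with M overlapped-by task64: none.
Union: none.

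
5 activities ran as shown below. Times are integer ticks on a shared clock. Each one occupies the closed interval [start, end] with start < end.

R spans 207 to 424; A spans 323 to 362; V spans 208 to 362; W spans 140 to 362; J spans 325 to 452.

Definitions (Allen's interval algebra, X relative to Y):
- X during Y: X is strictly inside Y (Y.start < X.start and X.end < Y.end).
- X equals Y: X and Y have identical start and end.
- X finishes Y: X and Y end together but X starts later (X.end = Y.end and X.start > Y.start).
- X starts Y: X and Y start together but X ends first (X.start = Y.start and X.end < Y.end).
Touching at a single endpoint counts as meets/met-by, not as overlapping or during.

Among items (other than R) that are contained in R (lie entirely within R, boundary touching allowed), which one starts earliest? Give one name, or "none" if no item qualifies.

V

Target R = [207, 424].
A [323, 362] → during → candidate.
J [325, 452] → overlapped-by → excluded.
V [208, 362] → during → candidate.
W [140, 362] → overlaps → excluded.
Among candidates, earliest start is 208 → V.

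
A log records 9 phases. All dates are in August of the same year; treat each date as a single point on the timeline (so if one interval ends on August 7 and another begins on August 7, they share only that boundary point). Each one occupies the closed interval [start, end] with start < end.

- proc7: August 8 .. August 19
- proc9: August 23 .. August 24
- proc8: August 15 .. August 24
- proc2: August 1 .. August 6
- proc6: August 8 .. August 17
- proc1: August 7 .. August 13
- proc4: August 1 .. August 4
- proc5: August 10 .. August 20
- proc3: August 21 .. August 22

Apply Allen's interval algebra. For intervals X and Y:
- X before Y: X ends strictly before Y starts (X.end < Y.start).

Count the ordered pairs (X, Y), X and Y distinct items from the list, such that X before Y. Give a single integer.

24

Checking all 72 ordered pairs for relation 'before'; matching pairs in alphabetical order:
(proc1, proc3): proc1 before proc3 ✓
(proc1, proc8): proc1 before proc8 ✓
(proc1, proc9): proc1 before proc9 ✓
(proc2, proc1): proc2 before proc1 ✓
(proc2, proc3): proc2 before proc3 ✓
(proc2, proc5): proc2 before proc5 ✓
(proc2, proc6): proc2 before proc6 ✓
(proc2, proc7): proc2 before proc7 ✓
(proc2, proc8): proc2 before proc8 ✓
(proc2, proc9): proc2 before proc9 ✓
(proc3, proc9): proc3 before proc9 ✓
(proc4, proc1): proc4 before proc1 ✓
(proc4, proc3): proc4 before proc3 ✓
(proc4, proc5): proc4 before proc5 ✓
(proc4, proc6): proc4 before proc6 ✓
(proc4, proc7): proc4 before proc7 ✓
(proc4, proc8): proc4 before proc8 ✓
(proc4, proc9): proc4 before proc9 ✓
(proc5, proc3): proc5 before proc3 ✓
(proc5, proc9): proc5 before proc9 ✓
(proc6, proc3): proc6 before proc3 ✓
(proc6, proc9): proc6 before proc9 ✓
(proc7, proc3): proc7 before proc3 ✓
(proc7, proc9): proc7 before proc9 ✓
Count: 24.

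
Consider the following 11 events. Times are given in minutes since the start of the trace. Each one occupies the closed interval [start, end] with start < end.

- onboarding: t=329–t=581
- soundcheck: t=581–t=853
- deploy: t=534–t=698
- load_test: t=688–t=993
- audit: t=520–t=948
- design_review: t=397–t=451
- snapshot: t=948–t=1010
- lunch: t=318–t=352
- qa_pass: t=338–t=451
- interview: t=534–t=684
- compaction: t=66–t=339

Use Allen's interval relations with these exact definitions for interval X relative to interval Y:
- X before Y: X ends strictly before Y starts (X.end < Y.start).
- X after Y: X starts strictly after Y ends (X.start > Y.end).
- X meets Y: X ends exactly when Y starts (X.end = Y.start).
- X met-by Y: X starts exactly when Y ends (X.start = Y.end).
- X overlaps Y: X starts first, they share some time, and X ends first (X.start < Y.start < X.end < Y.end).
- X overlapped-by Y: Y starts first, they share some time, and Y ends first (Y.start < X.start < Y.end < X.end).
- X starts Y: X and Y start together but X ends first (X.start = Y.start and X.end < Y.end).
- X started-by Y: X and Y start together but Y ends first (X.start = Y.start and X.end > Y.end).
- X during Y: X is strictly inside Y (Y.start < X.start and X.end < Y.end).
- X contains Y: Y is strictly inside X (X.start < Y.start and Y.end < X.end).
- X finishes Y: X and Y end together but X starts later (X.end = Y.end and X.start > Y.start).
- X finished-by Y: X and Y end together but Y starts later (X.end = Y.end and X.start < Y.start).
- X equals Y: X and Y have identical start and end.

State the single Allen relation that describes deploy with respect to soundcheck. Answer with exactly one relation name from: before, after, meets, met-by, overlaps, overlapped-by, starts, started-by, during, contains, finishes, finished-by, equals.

overlaps

deploy = [t=534, t=698]; soundcheck = [t=581, t=853].
Compare endpoints: deploy.start < soundcheck.start, deploy.start < soundcheck.end, deploy.end > soundcheck.start, deploy.end < soundcheck.end.
That pattern is 'overlaps'.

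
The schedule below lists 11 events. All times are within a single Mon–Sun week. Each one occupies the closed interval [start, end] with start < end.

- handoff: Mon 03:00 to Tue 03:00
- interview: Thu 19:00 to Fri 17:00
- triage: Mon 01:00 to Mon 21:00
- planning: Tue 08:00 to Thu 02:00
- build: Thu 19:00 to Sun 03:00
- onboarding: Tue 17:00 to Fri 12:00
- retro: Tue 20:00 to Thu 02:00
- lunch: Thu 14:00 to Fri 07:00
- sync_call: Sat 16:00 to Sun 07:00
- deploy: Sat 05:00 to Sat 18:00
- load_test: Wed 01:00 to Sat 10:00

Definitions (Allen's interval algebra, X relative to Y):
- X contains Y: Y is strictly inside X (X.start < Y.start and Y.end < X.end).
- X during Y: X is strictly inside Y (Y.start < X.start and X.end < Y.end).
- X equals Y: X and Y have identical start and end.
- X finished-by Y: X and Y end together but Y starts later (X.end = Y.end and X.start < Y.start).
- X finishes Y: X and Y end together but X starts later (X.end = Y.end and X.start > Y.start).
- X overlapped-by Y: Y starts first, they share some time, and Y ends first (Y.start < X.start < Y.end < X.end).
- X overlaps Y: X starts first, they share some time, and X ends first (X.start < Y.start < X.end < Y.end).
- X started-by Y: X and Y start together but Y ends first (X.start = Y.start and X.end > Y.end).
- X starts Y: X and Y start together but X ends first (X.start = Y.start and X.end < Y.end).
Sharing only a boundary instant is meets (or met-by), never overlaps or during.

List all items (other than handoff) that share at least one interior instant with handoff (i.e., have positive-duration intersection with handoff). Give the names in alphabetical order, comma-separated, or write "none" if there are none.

triage

Target handoff = [Mon 03:00, Tue 03:00].
build [Thu 19:00, Sun 03:00] → after → no.
deploy [Sat 05:00, Sat 18:00] → after → no.
interview [Thu 19:00, Fri 17:00] → after → no.
load_test [Wed 01:00, Sat 10:00] → after → no.
lunch [Thu 14:00, Fri 07:00] → after → no.
onboarding [Tue 17:00, Fri 12:00] → after → no.
planning [Tue 08:00, Thu 02:00] → after → no.
retro [Tue 20:00, Thu 02:00] → after → no.
sync_call [Sat 16:00, Sun 07:00] → after → no.
triage [Mon 01:00, Mon 21:00] → overlaps → yes.
Result: triage.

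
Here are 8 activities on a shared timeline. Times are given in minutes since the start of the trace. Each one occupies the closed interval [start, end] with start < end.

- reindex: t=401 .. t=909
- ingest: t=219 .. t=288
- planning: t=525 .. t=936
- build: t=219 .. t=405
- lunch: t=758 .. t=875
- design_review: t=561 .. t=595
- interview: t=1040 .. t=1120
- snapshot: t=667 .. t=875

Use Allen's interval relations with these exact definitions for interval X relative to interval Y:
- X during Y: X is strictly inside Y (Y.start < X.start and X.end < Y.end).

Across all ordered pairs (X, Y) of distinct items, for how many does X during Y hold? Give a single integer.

6

Checking all 56 ordered pairs for relation 'during'; matching pairs in alphabetical order:
(design_review, planning): design_review during planning ✓
(design_review, reindex): design_review during reindex ✓
(lunch, planning): lunch during planning ✓
(lunch, reindex): lunch during reindex ✓
(snapshot, planning): snapshot during planning ✓
(snapshot, reindex): snapshot during reindex ✓
Count: 6.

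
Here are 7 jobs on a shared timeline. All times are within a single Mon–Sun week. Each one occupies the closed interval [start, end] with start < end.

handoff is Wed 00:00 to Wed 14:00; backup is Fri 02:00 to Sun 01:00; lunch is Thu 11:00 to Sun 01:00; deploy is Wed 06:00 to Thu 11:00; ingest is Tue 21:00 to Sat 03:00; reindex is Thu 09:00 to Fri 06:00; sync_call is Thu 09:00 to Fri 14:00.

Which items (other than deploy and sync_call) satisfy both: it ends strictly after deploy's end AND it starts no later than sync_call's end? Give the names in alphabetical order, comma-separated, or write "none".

backup, ingest, lunch, reindex

Conditions: its end is strictly after deploy's end (X.end > Thu 11:00) AND its start is no later than sync_call's end (X.start <= Fri 14:00).
backup: end Sun 01:00 > Thu 11:00? ✓; start Fri 02:00 <= Fri 14:00? ✓ → yes.
handoff: end Wed 14:00 > Thu 11:00? ✗; start Wed 00:00 <= Fri 14:00? ✓ → no.
ingest: end Sat 03:00 > Thu 11:00? ✓; start Tue 21:00 <= Fri 14:00? ✓ → yes.
lunch: end Sun 01:00 > Thu 11:00? ✓; start Thu 11:00 <= Fri 14:00? ✓ → yes.
reindex: end Fri 06:00 > Thu 11:00? ✓; start Thu 09:00 <= Fri 14:00? ✓ → yes.
Result: backup, ingest, lunch, reindex.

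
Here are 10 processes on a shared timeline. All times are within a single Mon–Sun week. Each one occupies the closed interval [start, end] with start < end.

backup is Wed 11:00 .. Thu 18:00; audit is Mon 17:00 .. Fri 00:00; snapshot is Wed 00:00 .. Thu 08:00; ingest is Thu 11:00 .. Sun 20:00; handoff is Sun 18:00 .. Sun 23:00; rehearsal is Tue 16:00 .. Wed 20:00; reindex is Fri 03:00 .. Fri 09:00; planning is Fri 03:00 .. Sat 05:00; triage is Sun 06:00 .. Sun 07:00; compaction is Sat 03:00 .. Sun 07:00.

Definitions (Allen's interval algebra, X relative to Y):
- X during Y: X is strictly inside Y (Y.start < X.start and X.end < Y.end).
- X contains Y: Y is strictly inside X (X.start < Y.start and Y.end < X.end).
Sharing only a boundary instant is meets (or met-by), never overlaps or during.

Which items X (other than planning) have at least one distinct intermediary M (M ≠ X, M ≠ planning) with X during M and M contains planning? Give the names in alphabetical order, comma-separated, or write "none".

Target planning = [Fri 03:00, Sat 05:00].
Intermediaries M with M contains planning: ingest.
Via ingest — items with X during ingest: compaction, reindex, triage.
Union: compaction, reindex, triage.

compaction, reindex, triage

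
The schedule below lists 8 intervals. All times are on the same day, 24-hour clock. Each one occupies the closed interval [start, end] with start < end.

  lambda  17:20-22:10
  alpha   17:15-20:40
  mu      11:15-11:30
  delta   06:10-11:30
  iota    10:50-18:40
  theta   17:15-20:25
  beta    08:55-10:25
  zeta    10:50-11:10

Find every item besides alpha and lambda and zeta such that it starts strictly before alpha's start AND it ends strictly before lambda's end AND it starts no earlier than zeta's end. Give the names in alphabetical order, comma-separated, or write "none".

mu

Conditions: its start is strictly before alpha's start (X.start < 17:15) AND its end is strictly before lambda's end (X.end < 22:10) AND its start is no earlier than zeta's end (X.start >= 11:10).
beta: start 08:55 < 17:15? ✓; end 10:25 < 22:10? ✓; start 08:55 >= 11:10? ✗ → no.
delta: start 06:10 < 17:15? ✓; end 11:30 < 22:10? ✓; start 06:10 >= 11:10? ✗ → no.
iota: start 10:50 < 17:15? ✓; end 18:40 < 22:10? ✓; start 10:50 >= 11:10? ✗ → no.
mu: start 11:15 < 17:15? ✓; end 11:30 < 22:10? ✓; start 11:15 >= 11:10? ✓ → yes.
theta: start 17:15 < 17:15? ✗; end 20:25 < 22:10? ✓; start 17:15 >= 11:10? ✓ → no.
Result: mu.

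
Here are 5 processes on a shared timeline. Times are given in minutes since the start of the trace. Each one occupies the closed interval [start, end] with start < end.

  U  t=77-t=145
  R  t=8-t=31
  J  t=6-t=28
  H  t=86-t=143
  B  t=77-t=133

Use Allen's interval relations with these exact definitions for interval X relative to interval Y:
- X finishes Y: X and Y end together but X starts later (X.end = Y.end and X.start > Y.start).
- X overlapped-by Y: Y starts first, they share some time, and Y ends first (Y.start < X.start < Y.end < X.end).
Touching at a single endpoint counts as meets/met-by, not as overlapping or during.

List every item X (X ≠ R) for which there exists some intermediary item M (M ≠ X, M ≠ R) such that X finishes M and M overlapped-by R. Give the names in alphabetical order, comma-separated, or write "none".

Target R = [t=8, t=31].
Intermediaries M with M overlapped-by R: none.
Union: none.

none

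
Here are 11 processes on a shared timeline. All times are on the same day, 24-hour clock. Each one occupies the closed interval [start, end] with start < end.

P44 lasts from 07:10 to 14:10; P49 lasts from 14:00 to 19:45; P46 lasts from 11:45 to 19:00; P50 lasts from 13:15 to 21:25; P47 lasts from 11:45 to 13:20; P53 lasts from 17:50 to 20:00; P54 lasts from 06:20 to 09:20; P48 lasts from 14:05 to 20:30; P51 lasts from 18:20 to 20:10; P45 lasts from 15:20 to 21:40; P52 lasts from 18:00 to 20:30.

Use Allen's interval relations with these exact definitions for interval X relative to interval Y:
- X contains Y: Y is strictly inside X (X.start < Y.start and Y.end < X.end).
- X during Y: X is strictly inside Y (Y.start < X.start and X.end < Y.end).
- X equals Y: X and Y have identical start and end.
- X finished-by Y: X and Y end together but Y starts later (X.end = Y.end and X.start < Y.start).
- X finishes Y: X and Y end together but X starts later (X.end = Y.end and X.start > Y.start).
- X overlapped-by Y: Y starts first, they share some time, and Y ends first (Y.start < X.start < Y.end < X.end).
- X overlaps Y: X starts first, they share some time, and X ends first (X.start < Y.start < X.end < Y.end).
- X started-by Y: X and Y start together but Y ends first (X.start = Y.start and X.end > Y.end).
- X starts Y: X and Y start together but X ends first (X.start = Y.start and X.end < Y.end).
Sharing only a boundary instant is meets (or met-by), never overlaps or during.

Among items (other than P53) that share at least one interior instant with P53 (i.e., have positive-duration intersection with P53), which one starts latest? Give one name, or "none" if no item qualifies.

P51

Target P53 = [17:50, 20:00].
P44 [07:10, 14:10] → before → excluded.
P45 [15:20, 21:40] → contains → candidate.
P46 [11:45, 19:00] → overlaps → candidate.
P47 [11:45, 13:20] → before → excluded.
P48 [14:05, 20:30] → contains → candidate.
P49 [14:00, 19:45] → overlaps → candidate.
P50 [13:15, 21:25] → contains → candidate.
P51 [18:20, 20:10] → overlapped-by → candidate.
P52 [18:00, 20:30] → overlapped-by → candidate.
P54 [06:20, 09:20] → before → excluded.
Among candidates, latest start is 18:20 → P51.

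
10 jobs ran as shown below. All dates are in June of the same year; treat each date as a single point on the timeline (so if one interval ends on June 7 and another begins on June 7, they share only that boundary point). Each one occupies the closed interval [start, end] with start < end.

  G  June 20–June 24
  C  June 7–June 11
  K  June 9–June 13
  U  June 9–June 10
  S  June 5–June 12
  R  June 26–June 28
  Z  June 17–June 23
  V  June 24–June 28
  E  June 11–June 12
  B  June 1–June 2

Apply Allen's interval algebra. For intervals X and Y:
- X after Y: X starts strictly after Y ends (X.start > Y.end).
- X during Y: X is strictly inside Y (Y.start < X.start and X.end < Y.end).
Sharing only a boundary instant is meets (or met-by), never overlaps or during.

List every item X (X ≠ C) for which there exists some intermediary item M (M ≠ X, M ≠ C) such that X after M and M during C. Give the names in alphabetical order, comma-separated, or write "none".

Target C = [June 7, June 11].
Intermediaries M with M during C: U.
Via U — items with X after U: E, G, R, V, Z.
Union: E, G, R, V, Z.

E, G, R, V, Z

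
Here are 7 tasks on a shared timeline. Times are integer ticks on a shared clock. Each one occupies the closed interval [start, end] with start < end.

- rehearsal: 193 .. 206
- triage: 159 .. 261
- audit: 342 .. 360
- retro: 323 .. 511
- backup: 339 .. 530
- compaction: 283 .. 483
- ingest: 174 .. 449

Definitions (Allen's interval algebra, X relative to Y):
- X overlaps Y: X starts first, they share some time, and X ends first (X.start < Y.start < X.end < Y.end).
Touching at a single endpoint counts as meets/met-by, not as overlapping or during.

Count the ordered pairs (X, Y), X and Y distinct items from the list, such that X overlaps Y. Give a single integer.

7

Checking all 42 ordered pairs for relation 'overlaps'; matching pairs in alphabetical order:
(compaction, backup): compaction overlaps backup ✓
(compaction, retro): compaction overlaps retro ✓
(ingest, backup): ingest overlaps backup ✓
(ingest, compaction): ingest overlaps compaction ✓
(ingest, retro): ingest overlaps retro ✓
(retro, backup): retro overlaps backup ✓
(triage, ingest): triage overlaps ingest ✓
Count: 7.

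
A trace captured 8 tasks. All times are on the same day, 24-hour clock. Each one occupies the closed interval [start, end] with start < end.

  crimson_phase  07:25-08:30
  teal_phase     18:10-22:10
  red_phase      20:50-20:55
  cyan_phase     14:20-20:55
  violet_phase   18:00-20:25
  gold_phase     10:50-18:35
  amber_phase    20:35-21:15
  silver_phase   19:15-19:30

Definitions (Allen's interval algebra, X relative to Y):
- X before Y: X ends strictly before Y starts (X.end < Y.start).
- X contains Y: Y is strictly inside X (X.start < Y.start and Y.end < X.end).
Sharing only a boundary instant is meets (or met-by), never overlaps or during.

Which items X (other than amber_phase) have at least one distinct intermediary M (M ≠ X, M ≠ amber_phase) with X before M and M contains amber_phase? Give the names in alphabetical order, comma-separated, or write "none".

Target amber_phase = [20:35, 21:15].
Intermediaries M with M contains amber_phase: teal_phase.
Via teal_phase — items with X before teal_phase: crimson_phase.
Union: crimson_phase.

crimson_phase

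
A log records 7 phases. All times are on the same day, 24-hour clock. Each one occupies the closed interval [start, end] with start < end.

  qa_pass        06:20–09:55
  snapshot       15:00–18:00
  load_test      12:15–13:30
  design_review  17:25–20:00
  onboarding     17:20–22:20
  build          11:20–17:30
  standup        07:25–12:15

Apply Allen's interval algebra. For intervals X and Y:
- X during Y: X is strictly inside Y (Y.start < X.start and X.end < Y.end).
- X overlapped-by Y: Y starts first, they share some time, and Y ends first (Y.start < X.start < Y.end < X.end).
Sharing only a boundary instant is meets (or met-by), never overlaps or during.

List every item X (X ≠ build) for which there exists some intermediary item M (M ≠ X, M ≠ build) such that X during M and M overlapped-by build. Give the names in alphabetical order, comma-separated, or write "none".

design_review

Target build = [11:20, 17:30].
Intermediaries M with M overlapped-by build: design_review, onboarding, snapshot.
Via design_review — items with X during design_review: none.
Via onboarding — items with X during onboarding: design_review.
Via snapshot — items with X during snapshot: none.
Union: design_review.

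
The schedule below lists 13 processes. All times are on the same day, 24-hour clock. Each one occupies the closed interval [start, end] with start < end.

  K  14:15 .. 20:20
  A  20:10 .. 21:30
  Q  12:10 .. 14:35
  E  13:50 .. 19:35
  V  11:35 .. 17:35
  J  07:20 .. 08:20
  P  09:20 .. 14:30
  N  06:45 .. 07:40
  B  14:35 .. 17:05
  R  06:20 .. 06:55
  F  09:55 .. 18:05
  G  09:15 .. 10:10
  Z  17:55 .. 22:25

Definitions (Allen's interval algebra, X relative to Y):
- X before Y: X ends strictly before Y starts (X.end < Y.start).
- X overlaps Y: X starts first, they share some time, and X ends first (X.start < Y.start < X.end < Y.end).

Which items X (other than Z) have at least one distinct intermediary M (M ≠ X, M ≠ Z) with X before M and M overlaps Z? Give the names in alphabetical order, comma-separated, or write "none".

Target Z = [17:55, 22:25].
Intermediaries M with M overlaps Z: E, F, K.
Via E — items with X before E: G, J, N, R.
Via F — items with X before F: J, N, R.
Via K — items with X before K: G, J, N, R.
Union: G, J, N, R.

G, J, N, R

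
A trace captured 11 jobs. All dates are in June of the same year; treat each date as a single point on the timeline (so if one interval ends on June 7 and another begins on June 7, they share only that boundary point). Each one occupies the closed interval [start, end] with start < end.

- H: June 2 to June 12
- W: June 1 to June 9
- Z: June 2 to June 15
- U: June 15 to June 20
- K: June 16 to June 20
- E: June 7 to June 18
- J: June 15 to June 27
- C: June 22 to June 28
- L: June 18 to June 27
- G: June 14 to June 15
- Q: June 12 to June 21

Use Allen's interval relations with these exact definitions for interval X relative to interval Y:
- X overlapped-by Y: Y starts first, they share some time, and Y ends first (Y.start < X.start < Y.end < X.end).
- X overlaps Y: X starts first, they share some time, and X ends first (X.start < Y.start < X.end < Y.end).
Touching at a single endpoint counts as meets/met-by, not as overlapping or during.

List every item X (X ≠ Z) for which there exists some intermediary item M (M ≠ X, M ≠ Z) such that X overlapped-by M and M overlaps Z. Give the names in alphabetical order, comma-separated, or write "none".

Target Z = [June 2, June 15].
Intermediaries M with M overlaps Z: W.
Via W — items with X overlapped-by W: E, H.
Union: E, H.

E, H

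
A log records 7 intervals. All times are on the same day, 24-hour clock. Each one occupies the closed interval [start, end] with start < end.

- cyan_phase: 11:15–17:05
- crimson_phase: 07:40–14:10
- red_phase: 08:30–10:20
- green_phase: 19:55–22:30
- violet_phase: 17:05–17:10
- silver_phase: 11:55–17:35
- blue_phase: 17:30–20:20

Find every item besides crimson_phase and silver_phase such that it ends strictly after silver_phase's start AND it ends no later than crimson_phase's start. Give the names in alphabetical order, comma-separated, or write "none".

Conditions: its end is strictly after silver_phase's start (X.end > 11:55) AND its end is no later than crimson_phase's start (X.end <= 07:40).
blue_phase: end 20:20 > 11:55? ✓; end 20:20 <= 07:40? ✗ → no.
cyan_phase: end 17:05 > 11:55? ✓; end 17:05 <= 07:40? ✗ → no.
green_phase: end 22:30 > 11:55? ✓; end 22:30 <= 07:40? ✗ → no.
red_phase: end 10:20 > 11:55? ✗; end 10:20 <= 07:40? ✗ → no.
violet_phase: end 17:10 > 11:55? ✓; end 17:10 <= 07:40? ✗ → no.
Result: none.

none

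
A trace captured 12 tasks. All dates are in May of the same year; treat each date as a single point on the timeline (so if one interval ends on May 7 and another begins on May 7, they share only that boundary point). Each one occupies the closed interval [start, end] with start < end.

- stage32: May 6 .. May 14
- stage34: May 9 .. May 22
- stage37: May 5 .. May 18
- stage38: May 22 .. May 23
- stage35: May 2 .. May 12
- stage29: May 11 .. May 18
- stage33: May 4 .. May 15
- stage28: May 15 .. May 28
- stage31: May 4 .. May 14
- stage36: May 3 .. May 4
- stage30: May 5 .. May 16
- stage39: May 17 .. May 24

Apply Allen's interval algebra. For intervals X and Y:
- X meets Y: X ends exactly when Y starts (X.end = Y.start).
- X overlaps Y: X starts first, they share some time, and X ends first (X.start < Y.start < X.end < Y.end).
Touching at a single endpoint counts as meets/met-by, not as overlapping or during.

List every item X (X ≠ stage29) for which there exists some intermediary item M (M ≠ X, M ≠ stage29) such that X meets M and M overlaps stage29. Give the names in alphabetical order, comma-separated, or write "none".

stage36

Target stage29 = [May 11, May 18].
Intermediaries M with M overlaps stage29: stage30, stage31, stage32, stage33, stage35.
Via stage30 — items with X meets stage30: none.
Via stage31 — items with X meets stage31: stage36.
Via stage32 — items with X meets stage32: none.
Via stage33 — items with X meets stage33: stage36.
Via stage35 — items with X meets stage35: none.
Union: stage36.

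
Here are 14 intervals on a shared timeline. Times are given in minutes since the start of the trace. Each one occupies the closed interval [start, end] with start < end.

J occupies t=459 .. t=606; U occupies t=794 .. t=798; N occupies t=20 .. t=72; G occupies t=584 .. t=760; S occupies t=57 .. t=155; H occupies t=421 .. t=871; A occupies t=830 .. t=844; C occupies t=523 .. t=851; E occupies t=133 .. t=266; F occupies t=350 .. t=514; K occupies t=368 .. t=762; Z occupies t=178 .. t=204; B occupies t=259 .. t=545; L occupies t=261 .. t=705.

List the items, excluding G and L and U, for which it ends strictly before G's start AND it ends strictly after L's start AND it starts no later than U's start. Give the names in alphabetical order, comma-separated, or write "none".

B, E, F

Conditions: its end is strictly before G's start (X.end < t=584) AND its end is strictly after L's start (X.end > t=261) AND its start is no later than U's start (X.start <= t=794).
A: end t=844 < t=584? ✗; end t=844 > t=261? ✓; start t=830 <= t=794? ✗ → no.
B: end t=545 < t=584? ✓; end t=545 > t=261? ✓; start t=259 <= t=794? ✓ → yes.
C: end t=851 < t=584? ✗; end t=851 > t=261? ✓; start t=523 <= t=794? ✓ → no.
E: end t=266 < t=584? ✓; end t=266 > t=261? ✓; start t=133 <= t=794? ✓ → yes.
F: end t=514 < t=584? ✓; end t=514 > t=261? ✓; start t=350 <= t=794? ✓ → yes.
H: end t=871 < t=584? ✗; end t=871 > t=261? ✓; start t=421 <= t=794? ✓ → no.
J: end t=606 < t=584? ✗; end t=606 > t=261? ✓; start t=459 <= t=794? ✓ → no.
K: end t=762 < t=584? ✗; end t=762 > t=261? ✓; start t=368 <= t=794? ✓ → no.
N: end t=72 < t=584? ✓; end t=72 > t=261? ✗; start t=20 <= t=794? ✓ → no.
S: end t=155 < t=584? ✓; end t=155 > t=261? ✗; start t=57 <= t=794? ✓ → no.
Z: end t=204 < t=584? ✓; end t=204 > t=261? ✗; start t=178 <= t=794? ✓ → no.
Result: B, E, F.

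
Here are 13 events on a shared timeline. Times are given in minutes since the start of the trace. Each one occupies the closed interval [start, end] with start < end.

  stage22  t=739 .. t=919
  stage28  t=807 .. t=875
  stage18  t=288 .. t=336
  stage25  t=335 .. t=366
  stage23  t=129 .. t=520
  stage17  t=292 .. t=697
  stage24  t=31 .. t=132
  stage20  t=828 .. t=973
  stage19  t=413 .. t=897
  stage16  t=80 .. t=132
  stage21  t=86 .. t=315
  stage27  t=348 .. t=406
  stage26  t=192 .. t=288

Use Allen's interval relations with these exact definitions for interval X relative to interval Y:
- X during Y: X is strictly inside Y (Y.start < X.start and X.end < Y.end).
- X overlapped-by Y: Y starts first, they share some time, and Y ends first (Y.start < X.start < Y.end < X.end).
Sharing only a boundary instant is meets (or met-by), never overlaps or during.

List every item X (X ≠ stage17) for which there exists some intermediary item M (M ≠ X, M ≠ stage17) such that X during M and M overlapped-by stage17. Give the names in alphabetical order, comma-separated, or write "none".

stage28

Target stage17 = [t=292, t=697].
Intermediaries M with M overlapped-by stage17: stage19.
Via stage19 — items with X during stage19: stage28.
Union: stage28.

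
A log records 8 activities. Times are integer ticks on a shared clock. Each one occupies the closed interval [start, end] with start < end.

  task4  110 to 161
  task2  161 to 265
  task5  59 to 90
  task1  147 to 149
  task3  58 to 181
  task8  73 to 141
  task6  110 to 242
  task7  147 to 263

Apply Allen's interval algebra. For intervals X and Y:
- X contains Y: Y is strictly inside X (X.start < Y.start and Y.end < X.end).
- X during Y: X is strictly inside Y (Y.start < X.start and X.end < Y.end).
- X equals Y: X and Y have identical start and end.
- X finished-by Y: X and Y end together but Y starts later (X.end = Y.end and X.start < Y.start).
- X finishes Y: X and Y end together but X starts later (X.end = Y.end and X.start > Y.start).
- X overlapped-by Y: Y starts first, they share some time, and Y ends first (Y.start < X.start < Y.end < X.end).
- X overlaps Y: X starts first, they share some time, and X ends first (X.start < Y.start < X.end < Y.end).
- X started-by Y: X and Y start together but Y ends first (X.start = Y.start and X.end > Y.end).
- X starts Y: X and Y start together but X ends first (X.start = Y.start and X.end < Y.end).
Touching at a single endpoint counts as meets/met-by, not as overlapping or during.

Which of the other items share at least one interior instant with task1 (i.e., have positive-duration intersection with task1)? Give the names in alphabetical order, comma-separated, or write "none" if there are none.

Target task1 = [147, 149].
task2 [161, 265] → after → no.
task3 [58, 181] → contains → yes.
task4 [110, 161] → contains → yes.
task5 [59, 90] → before → no.
task6 [110, 242] → contains → yes.
task7 [147, 263] → started-by → yes.
task8 [73, 141] → before → no.
Result: task3, task4, task6, task7.

task3, task4, task6, task7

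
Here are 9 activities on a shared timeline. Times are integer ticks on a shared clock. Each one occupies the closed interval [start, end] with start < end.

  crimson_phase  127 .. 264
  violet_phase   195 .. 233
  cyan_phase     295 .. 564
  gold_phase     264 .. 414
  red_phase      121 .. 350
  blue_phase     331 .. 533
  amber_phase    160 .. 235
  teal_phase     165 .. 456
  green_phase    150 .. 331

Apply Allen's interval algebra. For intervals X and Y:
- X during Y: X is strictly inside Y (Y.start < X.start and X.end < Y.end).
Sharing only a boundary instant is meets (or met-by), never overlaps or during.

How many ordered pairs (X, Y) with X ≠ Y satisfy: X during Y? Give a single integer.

Checking all 72 ordered pairs for relation 'during'; matching pairs in alphabetical order:
(amber_phase, crimson_phase): amber_phase during crimson_phase ✓
(amber_phase, green_phase): amber_phase during green_phase ✓
(amber_phase, red_phase): amber_phase during red_phase ✓
(blue_phase, cyan_phase): blue_phase during cyan_phase ✓
(crimson_phase, red_phase): crimson_phase during red_phase ✓
(gold_phase, teal_phase): gold_phase during teal_phase ✓
(green_phase, red_phase): green_phase during red_phase ✓
(violet_phase, amber_phase): violet_phase during amber_phase ✓
(violet_phase, crimson_phase): violet_phase during crimson_phase ✓
(violet_phase, green_phase): violet_phase during green_phase ✓
(violet_phase, red_phase): violet_phase during red_phase ✓
(violet_phase, teal_phase): violet_phase during teal_phase ✓
Count: 12.

12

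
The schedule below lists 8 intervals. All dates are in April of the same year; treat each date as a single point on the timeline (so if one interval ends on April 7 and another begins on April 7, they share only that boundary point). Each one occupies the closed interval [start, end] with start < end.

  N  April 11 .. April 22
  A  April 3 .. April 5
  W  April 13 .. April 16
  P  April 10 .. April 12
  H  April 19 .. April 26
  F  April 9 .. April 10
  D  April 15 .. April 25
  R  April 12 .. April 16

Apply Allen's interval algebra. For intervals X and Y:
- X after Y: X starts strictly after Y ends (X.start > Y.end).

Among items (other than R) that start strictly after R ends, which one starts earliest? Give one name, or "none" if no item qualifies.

H

Target R = [April 12, April 16].
A [April 3, April 5] → before → excluded.
D [April 15, April 25] → overlapped-by → excluded.
F [April 9, April 10] → before → excluded.
H [April 19, April 26] → after → candidate.
N [April 11, April 22] → contains → excluded.
P [April 10, April 12] → meets → excluded.
W [April 13, April 16] → finishes → excluded.
Among candidates, earliest start is April 19 → H.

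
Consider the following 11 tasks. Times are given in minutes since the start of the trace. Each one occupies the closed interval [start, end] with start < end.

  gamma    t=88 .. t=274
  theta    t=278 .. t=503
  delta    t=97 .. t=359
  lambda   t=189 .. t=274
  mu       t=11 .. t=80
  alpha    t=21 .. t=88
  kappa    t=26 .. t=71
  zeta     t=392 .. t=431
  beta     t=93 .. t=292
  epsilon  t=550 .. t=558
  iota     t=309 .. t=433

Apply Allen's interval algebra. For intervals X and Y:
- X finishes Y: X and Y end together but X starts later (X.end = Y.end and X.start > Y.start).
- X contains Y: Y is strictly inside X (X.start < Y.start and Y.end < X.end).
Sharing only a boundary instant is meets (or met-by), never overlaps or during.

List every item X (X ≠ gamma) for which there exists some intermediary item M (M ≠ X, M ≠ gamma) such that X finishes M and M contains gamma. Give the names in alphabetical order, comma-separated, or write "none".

none

Target gamma = [t=88, t=274].
Intermediaries M with M contains gamma: none.
Union: none.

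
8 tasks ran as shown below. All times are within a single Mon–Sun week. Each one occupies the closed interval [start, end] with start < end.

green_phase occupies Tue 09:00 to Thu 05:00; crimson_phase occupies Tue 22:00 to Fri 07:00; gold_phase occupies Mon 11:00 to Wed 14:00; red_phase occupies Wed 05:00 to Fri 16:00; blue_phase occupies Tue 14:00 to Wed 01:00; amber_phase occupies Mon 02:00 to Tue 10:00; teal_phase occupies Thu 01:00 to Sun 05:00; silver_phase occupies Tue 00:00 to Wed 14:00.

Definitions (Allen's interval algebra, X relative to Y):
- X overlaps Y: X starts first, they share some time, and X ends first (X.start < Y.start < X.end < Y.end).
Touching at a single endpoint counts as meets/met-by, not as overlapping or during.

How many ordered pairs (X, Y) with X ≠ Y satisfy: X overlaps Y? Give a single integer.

16

Checking all 56 ordered pairs for relation 'overlaps'; matching pairs in alphabetical order:
(amber_phase, gold_phase): amber_phase overlaps gold_phase ✓
(amber_phase, green_phase): amber_phase overlaps green_phase ✓
(amber_phase, silver_phase): amber_phase overlaps silver_phase ✓
(blue_phase, crimson_phase): blue_phase overlaps crimson_phase ✓
(crimson_phase, red_phase): crimson_phase overlaps red_phase ✓
(crimson_phase, teal_phase): crimson_phase overlaps teal_phase ✓
(gold_phase, crimson_phase): gold_phase overlaps crimson_phase ✓
(gold_phase, green_phase): gold_phase overlaps green_phase ✓
(gold_phase, red_phase): gold_phase overlaps red_phase ✓
(green_phase, crimson_phase): green_phase overlaps crimson_phase ✓
(green_phase, red_phase): green_phase overlaps red_phase ✓
(green_phase, teal_phase): green_phase overlaps teal_phase ✓
(red_phase, teal_phase): red_phase overlaps teal_phase ✓
(silver_phase, crimson_phase): silver_phase overlaps crimson_phase ✓
(silver_phase, green_phase): silver_phase overlaps green_phase ✓
(silver_phase, red_phase): silver_phase overlaps red_phase ✓
Count: 16.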